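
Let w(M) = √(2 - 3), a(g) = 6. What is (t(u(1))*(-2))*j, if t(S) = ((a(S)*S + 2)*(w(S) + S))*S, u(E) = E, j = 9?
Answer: -144 - 144*I ≈ -144.0 - 144.0*I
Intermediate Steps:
w(M) = I (w(M) = √(-1) = I)
t(S) = S*(2 + 6*S)*(I + S) (t(S) = ((6*S + 2)*(I + S))*S = ((2 + 6*S)*(I + S))*S = S*(2 + 6*S)*(I + S))
(t(u(1))*(-2))*j = ((2*1*(I + 1 + 3*1² + 3*I*1))*(-2))*9 = ((2*1*(I + 1 + 3*1 + 3*I))*(-2))*9 = ((2*1*(I + 1 + 3 + 3*I))*(-2))*9 = ((2*1*(4 + 4*I))*(-2))*9 = ((8 + 8*I)*(-2))*9 = (-16 - 16*I)*9 = -144 - 144*I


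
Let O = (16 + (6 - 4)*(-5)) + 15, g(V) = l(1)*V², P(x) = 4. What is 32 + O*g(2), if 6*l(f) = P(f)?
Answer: 88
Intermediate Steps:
l(f) = ⅔ (l(f) = (⅙)*4 = ⅔)
g(V) = 2*V²/3
O = 21 (O = (16 + 2*(-5)) + 15 = (16 - 10) + 15 = 6 + 15 = 21)
32 + O*g(2) = 32 + 21*((⅔)*2²) = 32 + 21*((⅔)*4) = 32 + 21*(8/3) = 32 + 56 = 88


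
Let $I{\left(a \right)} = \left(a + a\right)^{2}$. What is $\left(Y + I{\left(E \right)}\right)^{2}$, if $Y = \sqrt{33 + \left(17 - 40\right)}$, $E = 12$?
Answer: $\left(576 + \sqrt{10}\right)^{2} \approx 3.3543 \cdot 10^{5}$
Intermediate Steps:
$I{\left(a \right)} = 4 a^{2}$ ($I{\left(a \right)} = \left(2 a\right)^{2} = 4 a^{2}$)
$Y = \sqrt{10}$ ($Y = \sqrt{33 + \left(17 - 40\right)} = \sqrt{33 - 23} = \sqrt{10} \approx 3.1623$)
$\left(Y + I{\left(E \right)}\right)^{2} = \left(\sqrt{10} + 4 \cdot 12^{2}\right)^{2} = \left(\sqrt{10} + 4 \cdot 144\right)^{2} = \left(\sqrt{10} + 576\right)^{2} = \left(576 + \sqrt{10}\right)^{2}$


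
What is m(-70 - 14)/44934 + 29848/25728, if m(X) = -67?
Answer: 9301849/8028208 ≈ 1.1586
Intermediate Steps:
m(-70 - 14)/44934 + 29848/25728 = -67/44934 + 29848/25728 = -67*1/44934 + 29848*(1/25728) = -67/44934 + 3731/3216 = 9301849/8028208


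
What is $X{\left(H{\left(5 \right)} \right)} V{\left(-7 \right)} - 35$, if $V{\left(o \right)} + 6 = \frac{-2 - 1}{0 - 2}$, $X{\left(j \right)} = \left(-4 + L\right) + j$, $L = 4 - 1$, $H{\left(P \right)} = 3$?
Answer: $-44$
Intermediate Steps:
$L = 3$
$X{\left(j \right)} = -1 + j$ ($X{\left(j \right)} = \left(-4 + 3\right) + j = -1 + j$)
$V{\left(o \right)} = - \frac{9}{2}$ ($V{\left(o \right)} = -6 + \frac{-2 - 1}{0 - 2} = -6 - \frac{3}{-2} = -6 - - \frac{3}{2} = -6 + \frac{3}{2} = - \frac{9}{2}$)
$X{\left(H{\left(5 \right)} \right)} V{\left(-7 \right)} - 35 = \left(-1 + 3\right) \left(- \frac{9}{2}\right) - 35 = 2 \left(- \frac{9}{2}\right) - 35 = -9 - 35 = -44$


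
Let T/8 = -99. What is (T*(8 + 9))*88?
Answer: -1184832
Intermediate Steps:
T = -792 (T = 8*(-99) = -792)
(T*(8 + 9))*88 = -792*(8 + 9)*88 = -792*17*88 = -13464*88 = -1184832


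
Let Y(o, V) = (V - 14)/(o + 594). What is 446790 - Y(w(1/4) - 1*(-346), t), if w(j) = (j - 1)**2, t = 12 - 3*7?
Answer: 6723743078/15049 ≈ 4.4679e+5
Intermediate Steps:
t = -9 (t = 12 - 21 = -9)
w(j) = (-1 + j)**2
Y(o, V) = (-14 + V)/(594 + o)
446790 - Y(w(1/4) - 1*(-346), t) = 446790 - (-14 - 9)/(594 + ((-1 + 1/4)**2 - 1*(-346))) = 446790 - (-23)/(594 + ((-1 + 1/4)**2 + 346)) = 446790 - (-23)/(594 + ((-3/4)**2 + 346)) = 446790 - (-23)/(594 + (9/16 + 346)) = 446790 - (-23)/(594 + 5545/16) = 446790 - (-23)/15049/16 = 446790 - 16*(-23)/15049 = 446790 - 1*(-368/15049) = 446790 + 368/15049 = 6723743078/15049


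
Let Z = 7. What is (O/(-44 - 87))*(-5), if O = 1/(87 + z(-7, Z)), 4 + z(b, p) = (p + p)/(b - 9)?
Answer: 40/86067 ≈ 0.00046475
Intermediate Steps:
z(b, p) = -4 + 2*p/(-9 + b) (z(b, p) = -4 + (p + p)/(b - 9) = -4 + (2*p)/(-9 + b) = -4 + 2*p/(-9 + b))
O = 8/657 (O = 1/(87 + 2*(18 + 7 - 2*(-7))/(-9 - 7)) = 1/(87 + 2*(18 + 7 + 14)/(-16)) = 1/(87 + 2*(-1/16)*39) = 1/(87 - 39/8) = 1/(657/8) = 8/657 ≈ 0.012177)
(O/(-44 - 87))*(-5) = (8/(657*(-44 - 87)))*(-5) = ((8/657)/(-131))*(-5) = ((8/657)*(-1/131))*(-5) = -8/86067*(-5) = 40/86067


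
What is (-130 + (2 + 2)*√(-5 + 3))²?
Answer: 16868 - 1040*I*√2 ≈ 16868.0 - 1470.8*I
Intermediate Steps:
(-130 + (2 + 2)*√(-5 + 3))² = (-130 + 4*√(-2))² = (-130 + 4*(I*√2))² = (-130 + 4*I*√2)²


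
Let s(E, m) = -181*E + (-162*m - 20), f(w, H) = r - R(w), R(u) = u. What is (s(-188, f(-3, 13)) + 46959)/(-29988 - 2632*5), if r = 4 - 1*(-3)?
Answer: -79347/43148 ≈ -1.8389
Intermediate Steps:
r = 7 (r = 4 + 3 = 7)
f(w, H) = 7 - w
s(E, m) = -20 - 181*E - 162*m (s(E, m) = -181*E + (-20 - 162*m) = -20 - 181*E - 162*m)
(s(-188, f(-3, 13)) + 46959)/(-29988 - 2632*5) = ((-20 - 181*(-188) - 162*(7 - 1*(-3))) + 46959)/(-29988 - 2632*5) = ((-20 + 34028 - 162*(7 + 3)) + 46959)/(-29988 - 13160) = ((-20 + 34028 - 162*10) + 46959)/(-43148) = ((-20 + 34028 - 1620) + 46959)*(-1/43148) = (32388 + 46959)*(-1/43148) = 79347*(-1/43148) = -79347/43148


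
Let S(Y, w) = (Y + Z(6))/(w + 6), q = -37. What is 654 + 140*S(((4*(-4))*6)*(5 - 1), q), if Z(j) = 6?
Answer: 73194/31 ≈ 2361.1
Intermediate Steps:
S(Y, w) = (6 + Y)/(6 + w) (S(Y, w) = (Y + 6)/(w + 6) = (6 + Y)/(6 + w))
654 + 140*S(((4*(-4))*6)*(5 - 1), q) = 654 + 140*((6 + ((4*(-4))*6)*(5 - 1))/(6 - 37)) = 654 + 140*((6 - 16*6*4)/(-31)) = 654 + 140*(-(6 - 96*4)/31) = 654 + 140*(-(6 - 384)/31) = 654 + 140*(-1/31*(-378)) = 654 + 140*(378/31) = 654 + 52920/31 = 73194/31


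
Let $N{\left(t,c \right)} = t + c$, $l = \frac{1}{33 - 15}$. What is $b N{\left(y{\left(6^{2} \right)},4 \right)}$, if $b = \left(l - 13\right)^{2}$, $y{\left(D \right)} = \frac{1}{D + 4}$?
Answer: $\frac{8740529}{12960} \approx 674.42$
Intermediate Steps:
$l = \frac{1}{18} \approx 0.055556$
$y{\left(D \right)} = \frac{1}{4 + D}$
$b = \frac{54289}{324}$ ($b = \left(\frac{1}{18} - 13\right)^{2} = \left(- \frac{233}{18}\right)^{2} = \frac{54289}{324} \approx 167.56$)
$N{\left(t,c \right)} = c + t$
$b N{\left(y{\left(6^{2} \right)},4 \right)} = \frac{54289 \left(4 + \frac{1}{4 + 6^{2}}\right)}{324} = \frac{54289 \left(4 + \frac{1}{4 + 36}\right)}{324} = \frac{54289 \left(4 + \frac{1}{40}\right)}{324} = \frac{54289}{324} \cdot \frac{161}{40} = \frac{8740529}{12960}$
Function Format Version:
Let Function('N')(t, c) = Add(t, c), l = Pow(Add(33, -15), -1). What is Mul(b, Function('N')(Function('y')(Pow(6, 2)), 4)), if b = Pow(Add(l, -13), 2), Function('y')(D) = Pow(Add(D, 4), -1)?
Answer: Rational(8740529, 12960) ≈ 674.42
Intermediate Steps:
l = Rational(1, 18) (l = Pow(18, -1) = Rational(1, 18) ≈ 0.055556)
Function('y')(D) = Pow(Add(4, D), -1)
b = Rational(54289, 324) (b = Pow(Add(Rational(1, 18), -13), 2) = Pow(Rational(-233, 18), 2) = Rational(54289, 324) ≈ 167.56)
Function('N')(t, c) = Add(c, t)
Mul(b, Function('N')(Function('y')(Pow(6, 2)), 4)) = Mul(Rational(54289, 324), Add(4, Pow(Add(4, Pow(6, 2)), -1))) = Mul(Rational(54289, 324), Add(4, Pow(Add(4, 36), -1))) = Mul(Rational(54289, 324), Add(4, Pow(40, -1))) = Mul(Rational(54289, 324), Add(4, Rational(1, 40))) = Mul(Rational(54289, 324), Rational(161, 40)) = Rational(8740529, 12960)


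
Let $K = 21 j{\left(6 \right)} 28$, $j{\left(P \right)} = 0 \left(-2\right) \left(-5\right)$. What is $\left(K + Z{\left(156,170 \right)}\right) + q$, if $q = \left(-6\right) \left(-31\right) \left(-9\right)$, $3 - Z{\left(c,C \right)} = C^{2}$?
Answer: $-30571$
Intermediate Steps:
$j{\left(P \right)} = 0$ ($j{\left(P \right)} = 0 \left(-5\right) = 0$)
$Z{\left(c,C \right)} = 3 - C^{2}$
$q = -1674$ ($q = 186 \left(-9\right) = -1674$)
$K = 0$ ($K = 21 \cdot 0 \cdot 28 = 0 \cdot 28 = 0$)
$\left(K + Z{\left(156,170 \right)}\right) + q = \left(0 + \left(3 - 170^{2}\right)\right) - 1674 = \left(0 + \left(3 - 28900\right)\right) - 1674 = \left(0 - 28897\right) - 1674 = -28897 - 1674 = -30571$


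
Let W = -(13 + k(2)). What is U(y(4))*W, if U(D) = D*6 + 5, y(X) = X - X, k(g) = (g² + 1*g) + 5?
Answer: -120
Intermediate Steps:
k(g) = 5 + g + g² (k(g) = (g² + g) + 5 = (g + g²) + 5 = 5 + g + g²)
y(X) = 0
U(D) = 5 + 6*D (U(D) = 6*D + 5 = 5 + 6*D)
W = -24 (W = -(13 + (5 + 2 + 2²)) = -(13 + (5 + 2 + 4)) = -(13 + 11) = -1*24 = -24)
U(y(4))*W = (5 + 6*0)*(-24) = (5 + 0)*(-24) = 5*(-24) = -120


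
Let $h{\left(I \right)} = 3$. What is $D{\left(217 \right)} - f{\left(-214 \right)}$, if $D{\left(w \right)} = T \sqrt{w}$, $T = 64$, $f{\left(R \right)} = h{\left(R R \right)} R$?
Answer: $642 + 64 \sqrt{217} \approx 1584.8$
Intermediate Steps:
$f{\left(R \right)} = 3 R$
$D{\left(w \right)} = 64 \sqrt{w}$
$D{\left(217 \right)} - f{\left(-214 \right)} = 64 \sqrt{217} - 3 \left(-214\right) = 64 \sqrt{217} - -642 = 64 \sqrt{217} + 642 = 642 + 64 \sqrt{217}$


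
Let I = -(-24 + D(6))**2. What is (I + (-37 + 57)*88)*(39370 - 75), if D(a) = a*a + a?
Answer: 56427620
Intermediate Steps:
D(a) = a + a**2 (D(a) = a**2 + a = a + a**2)
I = -324 (I = -(-24 + 6*(1 + 6))**2 = -(-24 + 6*7)**2 = -(-24 + 42)**2 = -1*18**2 = -1*324 = -324)
(I + (-37 + 57)*88)*(39370 - 75) = (-324 + (-37 + 57)*88)*(39370 - 75) = (-324 + 20*88)*39295 = (-324 + 1760)*39295 = 1436*39295 = 56427620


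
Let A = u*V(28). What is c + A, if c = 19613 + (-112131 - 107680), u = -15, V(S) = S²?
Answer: -211958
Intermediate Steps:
A = -11760 (A = -15*28² = -15*784 = -11760)
c = -200198 (c = 19613 - 219811 = -200198)
c + A = -200198 - 11760 = -211958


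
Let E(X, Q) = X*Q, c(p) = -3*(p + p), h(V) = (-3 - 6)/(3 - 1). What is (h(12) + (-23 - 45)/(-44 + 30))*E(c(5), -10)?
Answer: 750/7 ≈ 107.14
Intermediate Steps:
h(V) = -9/2
c(p) = -6*p
E(X, Q) = Q*X
(h(12) + (-23 - 45)/(-44 + 30))*E(c(5), -10) = (-9/2 + (-23 - 45)/(-44 + 30))*(-(-60)*5) = (-9/2 - 68/(-14))*(-10*(-30)) = (-9/2 - 68*(-1/14))*300 = (-9/2 + 34/7)*300 = (5/14)*300 = 750/7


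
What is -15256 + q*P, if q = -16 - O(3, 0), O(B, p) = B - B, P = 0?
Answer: -15256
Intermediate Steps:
O(B, p) = 0
q = -16 (q = -16 - 1*0 = -16 + 0 = -16)
-15256 + q*P = -15256 - 16*0 = -15256 + 0 = -15256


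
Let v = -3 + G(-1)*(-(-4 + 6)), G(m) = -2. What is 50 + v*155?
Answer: 205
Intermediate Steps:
v = 1 (v = -3 - (-2)*(-4 + 6) = -3 - (-2)*2 = -3 - 2*(-2) = -3 + 4 = 1)
50 + v*155 = 50 + 1*155 = 50 + 155 = 205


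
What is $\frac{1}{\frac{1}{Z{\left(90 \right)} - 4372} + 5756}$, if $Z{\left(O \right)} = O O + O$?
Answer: $\frac{3818}{21976409} \approx 0.00017373$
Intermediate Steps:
$Z{\left(O \right)} = O + O^{2}$ ($Z{\left(O \right)} = O^{2} + O = O + O^{2}$)
$\frac{1}{\frac{1}{Z{\left(90 \right)} - 4372} + 5756} = \frac{1}{\frac{1}{90 \left(1 + 90\right) - 4372} + 5756} = \frac{1}{\frac{1}{90 \cdot 91 - 4372} + 5756} = \frac{1}{\frac{1}{8190 - 4372} + 5756} = \frac{1}{\frac{1}{3818} + 5756} = \frac{1}{\frac{21976409}{3818}} = \frac{3818}{21976409}$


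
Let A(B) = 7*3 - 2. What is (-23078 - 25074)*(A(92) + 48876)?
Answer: -2354392040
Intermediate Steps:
A(B) = 19 (A(B) = 21 - 2 = 19)
(-23078 - 25074)*(A(92) + 48876) = (-23078 - 25074)*(19 + 48876) = -48152*48895 = -2354392040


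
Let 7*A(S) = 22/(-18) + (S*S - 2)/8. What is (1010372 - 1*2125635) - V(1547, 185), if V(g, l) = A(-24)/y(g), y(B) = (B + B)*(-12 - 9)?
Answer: -18260700734285/16373448 ≈ -1.1153e+6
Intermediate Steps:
A(S) = -53/252 + S²/56 (A(S) = (22/(-18) + (S*S - 2)/8)/7 = (22*(-1/18) + (S² - 2)*(⅛))/7 = (-11/9 + (-2 + S²)*(⅛))/7 = (-11/9 + (-¼ + S²/8))/7 = (-53/36 + S²/8)/7 = -53/252 + S²/56)
y(B) = -42*B (y(B) = (2*B)*(-21) = -42*B)
V(g, l) = -2539/(10584*g) (V(g, l) = (-53/252 + (1/56)*(-24)²)/((-42*g)) = (-53/252 + (1/56)*576)*(-1/(42*g)) = (-53/252 + 72/7)*(-1/(42*g)) = 2539*(-1/(42*g))/252 = -2539/(10584*g))
(1010372 - 1*2125635) - V(1547, 185) = (1010372 - 1*2125635) - (-2539)/(10584*1547) = (1010372 - 2125635) - (-2539)/(10584*1547) = -1115263 - 1*(-2539/16373448) = -1115263 + 2539/16373448 = -18260700734285/16373448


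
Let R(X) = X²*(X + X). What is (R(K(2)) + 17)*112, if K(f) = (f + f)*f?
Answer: 116592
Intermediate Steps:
K(f) = 2*f² (K(f) = (2*f)*f = 2*f²)
R(X) = 2*X³ (R(X) = X²*(2*X) = 2*X³)
(R(K(2)) + 17)*112 = (2*(2*2²)³ + 17)*112 = (2*(2*4)³ + 17)*112 = (2*8³ + 17)*112 = (2*512 + 17)*112 = (1024 + 17)*112 = 1041*112 = 116592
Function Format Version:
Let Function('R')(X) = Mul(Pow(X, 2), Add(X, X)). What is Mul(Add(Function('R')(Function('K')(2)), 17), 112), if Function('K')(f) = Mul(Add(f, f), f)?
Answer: 116592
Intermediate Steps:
Function('K')(f) = Mul(2, Pow(f, 2)) (Function('K')(f) = Mul(Mul(2, f), f) = Mul(2, Pow(f, 2)))
Function('R')(X) = Mul(2, Pow(X, 3)) (Function('R')(X) = Mul(Pow(X, 2), Mul(2, X)) = Mul(2, Pow(X, 3)))
Mul(Add(Function('R')(Function('K')(2)), 17), 112) = Mul(Add(Mul(2, Pow(Mul(2, Pow(2, 2)), 3)), 17), 112) = Mul(Add(Mul(2, Pow(Mul(2, 4), 3)), 17), 112) = Mul(Add(Mul(2, Pow(8, 3)), 17), 112) = Mul(Add(Mul(2, 512), 17), 112) = Mul(Add(1024, 17), 112) = Mul(1041, 112) = 116592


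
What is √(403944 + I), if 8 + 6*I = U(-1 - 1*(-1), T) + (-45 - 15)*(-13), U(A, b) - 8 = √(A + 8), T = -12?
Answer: √(3636666 + 3*√2)/3 ≈ 635.67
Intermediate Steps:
U(A, b) = 8 + √(8 + A) (U(A, b) = 8 + √(A + 8) = 8 + √(8 + A))
I = 130 + √2/3 (I = -4/3 + ((8 + √(8 + (-1 - 1*(-1)))) + (-45 - 15)*(-13))/6 = -4/3 + ((8 + √(8 + (-1 + 1))) - 60*(-13))/6 = -4/3 + ((8 + √(8 + 0)) + 780)/6 = -4/3 + ((8 + √8) + 780)/6 = -4/3 + ((8 + 2*√2) + 780)/6 = -4/3 + (788 + 2*√2)/6 = -4/3 + (394/3 + √2/3) = 130 + √2/3 ≈ 130.47)
√(403944 + I) = √(403944 + (130 + √2/3)) = √(404074 + √2/3)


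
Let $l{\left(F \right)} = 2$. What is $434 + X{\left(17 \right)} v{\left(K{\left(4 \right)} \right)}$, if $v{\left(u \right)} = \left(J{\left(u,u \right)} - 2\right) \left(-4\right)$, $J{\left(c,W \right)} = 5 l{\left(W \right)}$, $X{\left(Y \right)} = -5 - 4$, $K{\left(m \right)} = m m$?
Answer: $722$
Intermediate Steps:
$K{\left(m \right)} = m^{2}$
$X{\left(Y \right)} = -9$ ($X{\left(Y \right)} = -5 - 4 = -9$)
$J{\left(c,W \right)} = 10$ ($J{\left(c,W \right)} = 5 \cdot 2 = 10$)
$v{\left(u \right)} = -32$ ($v{\left(u \right)} = \left(10 - 2\right) \left(-4\right) = 8 \left(-4\right) = -32$)
$434 + X{\left(17 \right)} v{\left(K{\left(4 \right)} \right)} = 434 - -288 = 434 + 288 = 722$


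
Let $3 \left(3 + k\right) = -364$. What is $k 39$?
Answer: $-4849$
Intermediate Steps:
$k = - \frac{373}{3}$ ($k = -3 + \frac{1}{3} \left(-364\right) = -3 - \frac{364}{3} = - \frac{373}{3} \approx -124.33$)
$k 39 = \left(- \frac{373}{3}\right) 39 = -4849$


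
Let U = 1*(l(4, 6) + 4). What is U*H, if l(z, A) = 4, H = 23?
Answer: 184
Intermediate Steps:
U = 8 (U = 1*(4 + 4) = 1*8 = 8)
U*H = 8*23 = 184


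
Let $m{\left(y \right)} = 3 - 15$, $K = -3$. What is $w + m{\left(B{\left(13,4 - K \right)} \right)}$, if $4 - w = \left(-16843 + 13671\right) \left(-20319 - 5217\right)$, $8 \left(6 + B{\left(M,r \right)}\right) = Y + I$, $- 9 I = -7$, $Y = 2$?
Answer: $-81000200$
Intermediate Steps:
$I = \frac{7}{9}$ ($I = \left(- \frac{1}{9}\right) \left(-7\right) = \frac{7}{9} \approx 0.77778$)
$B{\left(M,r \right)} = - \frac{407}{72}$ ($B{\left(M,r \right)} = -6 + \frac{2 + \frac{7}{9}}{8} = -6 + \frac{1}{8} \cdot \frac{25}{9} = -6 + \frac{25}{72} = - \frac{407}{72}$)
$m{\left(y \right)} = -12$ ($m{\left(y \right)} = 3 - 15 = -12$)
$w = -81000188$ ($w = 4 - \left(-16843 + 13671\right) \left(-20319 - 5217\right) = 4 - \left(-3172\right) \left(-25536\right) = 4 - 81000192 = -81000188$)
$w + m{\left(B{\left(13,4 - K \right)} \right)} = -81000188 - 12 = -81000200$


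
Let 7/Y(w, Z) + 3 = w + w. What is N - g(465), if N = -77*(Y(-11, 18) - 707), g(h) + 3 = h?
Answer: 1349964/25 ≈ 53999.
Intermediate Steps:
Y(w, Z) = 7/(-3 + 2*w) (Y(w, Z) = 7/(-3 + (w + w)) = 7/(-3 + 2*w))
g(h) = -3 + h
N = 1361514/25 (N = -77*(7/(-3 + 2*(-11)) - 707) = -77*(7/(-3 - 22) - 707) = -77*(7/(-25) - 707) = -77*(7*(-1/25) - 707) = -77*(-7/25 - 707) = -77*(-17682/25) = 1361514/25 ≈ 54461.)
N - g(465) = 1361514/25 - (-3 + 465) = 1361514/25 - 1*462 = 1361514/25 - 462 = 1349964/25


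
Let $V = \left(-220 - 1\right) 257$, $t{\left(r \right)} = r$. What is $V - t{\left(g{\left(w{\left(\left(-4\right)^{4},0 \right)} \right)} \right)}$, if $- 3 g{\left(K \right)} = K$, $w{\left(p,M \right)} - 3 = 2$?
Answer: $- \frac{170386}{3} \approx -56795.0$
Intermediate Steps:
$w{\left(p,M \right)} = 5$ ($w{\left(p,M \right)} = 3 + 2 = 5$)
$g{\left(K \right)} = - \frac{K}{3}$
$V = -56797$ ($V = \left(-221\right) 257 = -56797$)
$V - t{\left(g{\left(w{\left(\left(-4\right)^{4},0 \right)} \right)} \right)} = -56797 - \left(- \frac{1}{3}\right) 5 = -56797 - - \frac{5}{3} = -56797 + \frac{5}{3} = - \frac{170386}{3}$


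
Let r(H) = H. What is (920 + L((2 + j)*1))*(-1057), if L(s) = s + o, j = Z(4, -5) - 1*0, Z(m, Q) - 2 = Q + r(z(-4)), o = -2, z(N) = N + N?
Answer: -960813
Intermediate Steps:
z(N) = 2*N
Z(m, Q) = -6 + Q (Z(m, Q) = 2 + (Q + 2*(-4)) = 2 + (Q - 8) = 2 + (-8 + Q) = -6 + Q)
j = -11 (j = (-6 - 5) - 1*0 = -11 + 0 = -11)
L(s) = -2 + s (L(s) = s - 2 = -2 + s)
(920 + L((2 + j)*1))*(-1057) = (920 + (-2 + (2 - 11)*1))*(-1057) = (920 + (-2 - 9*1))*(-1057) = (920 + (-2 - 9))*(-1057) = (920 - 11)*(-1057) = 909*(-1057) = -960813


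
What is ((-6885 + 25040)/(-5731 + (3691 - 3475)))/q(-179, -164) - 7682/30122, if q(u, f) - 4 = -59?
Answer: -178327774/913675565 ≈ -0.19518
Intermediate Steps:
q(u, f) = -55 (q(u, f) = 4 - 59 = -55)
((-6885 + 25040)/(-5731 + (3691 - 3475)))/q(-179, -164) - 7682/30122 = ((-6885 + 25040)/(-5731 + (3691 - 3475)))/(-55) - 7682/30122 = (18155/(-5731 + 216))*(-1/55) - 7682*1/30122 = (18155/(-5515))*(-1/55) - 3841/15061 = (18155*(-1/5515))*(-1/55) - 3841/15061 = -3631/1103*(-1/55) - 3841/15061 = 3631/60665 - 3841/15061 = -178327774/913675565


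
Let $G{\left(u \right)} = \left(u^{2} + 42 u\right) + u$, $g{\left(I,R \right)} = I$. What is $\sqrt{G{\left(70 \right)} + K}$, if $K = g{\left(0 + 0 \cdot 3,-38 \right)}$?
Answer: $\sqrt{7910} \approx 88.938$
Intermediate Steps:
$G{\left(u \right)} = u^{2} + 43 u$
$K = 0$ ($K = 0 + 0 \cdot 3 = 0 + 0 = 0$)
$\sqrt{G{\left(70 \right)} + K} = \sqrt{70 \left(43 + 70\right) + 0} = \sqrt{70 \cdot 113 + 0} = \sqrt{7910 + 0} = \sqrt{7910}$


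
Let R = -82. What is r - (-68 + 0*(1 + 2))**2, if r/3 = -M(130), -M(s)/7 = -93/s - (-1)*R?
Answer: -826933/130 ≈ -6361.0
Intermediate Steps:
M(s) = 574 + 651/s (M(s) = -7*(-93/s - (-1)*(-82)) = -7*(-93/s - 1*82) = -7*(-93/s - 82) = -7*(-82 - 93/s) = 574 + 651/s)
r = -225813/130 (r = 3*(-(574 + 651/130)) = 3*(-1*75271/130) = 3*(-75271/130) = -225813/130 ≈ -1737.0)
r - (-68 + 0*(1 + 2))**2 = -225813/130 - (-68 + 0*(1 + 2))**2 = -225813/130 - (-68 + 0*3)**2 = -225813/130 - (-68 + 0)**2 = -225813/130 - 1*(-68)**2 = -225813/130 - 1*4624 = -225813/130 - 4624 = -826933/130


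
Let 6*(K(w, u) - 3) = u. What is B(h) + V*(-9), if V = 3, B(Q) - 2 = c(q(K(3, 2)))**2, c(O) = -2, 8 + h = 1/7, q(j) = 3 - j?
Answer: -21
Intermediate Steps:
K(w, u) = 3 + u/6
h = -55/7 (h = -8 + 1/7 = -55/7 ≈ -7.8571)
B(Q) = 6 (B(Q) = 2 + (-2)**2 = 2 + 4 = 6)
B(h) + V*(-9) = 6 + 3*(-9) = 6 - 27 = -21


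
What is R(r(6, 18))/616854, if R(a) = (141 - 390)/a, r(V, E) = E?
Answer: -83/3701124 ≈ -2.2426e-5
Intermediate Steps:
R(a) = -249/a
R(r(6, 18))/616854 = -249/18/616854 = -249*1/18*(1/616854) = -83/6*1/616854 = -83/3701124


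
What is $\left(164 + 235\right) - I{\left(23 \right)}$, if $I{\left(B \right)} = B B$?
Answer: $-130$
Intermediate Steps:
$I{\left(B \right)} = B^{2}$
$\left(164 + 235\right) - I{\left(23 \right)} = \left(164 + 235\right) - 23^{2} = 399 - 529 = -130$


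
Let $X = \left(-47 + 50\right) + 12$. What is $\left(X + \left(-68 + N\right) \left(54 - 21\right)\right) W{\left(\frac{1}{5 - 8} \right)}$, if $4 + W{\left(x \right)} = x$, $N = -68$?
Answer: $19383$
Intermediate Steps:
$W{\left(x \right)} = -4 + x$
$X = 15$ ($X = 3 + 12 = 15$)
$\left(X + \left(-68 + N\right) \left(54 - 21\right)\right) W{\left(\frac{1}{5 - 8} \right)} = \left(15 + \left(-68 - 68\right) \left(54 - 21\right)\right) \left(-4 + \frac{1}{5 - 8}\right) = \left(15 - 4488\right) \left(-4 + \frac{1}{-3}\right) = \left(15 - 4488\right) \left(-4 - \frac{1}{3}\right) = \left(-4473\right) \left(- \frac{13}{3}\right) = 19383$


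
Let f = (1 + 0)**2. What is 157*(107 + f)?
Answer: 16956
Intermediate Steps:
f = 1 (f = 1**2 = 1)
157*(107 + f) = 157*(107 + 1) = 157*108 = 16956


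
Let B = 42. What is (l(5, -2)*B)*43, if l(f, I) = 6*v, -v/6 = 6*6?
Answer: -2340576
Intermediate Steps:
v = -216 (v = -36*6 = -6*36 = -216)
l(f, I) = -1296 (l(f, I) = 6*(-216) = -1296)
(l(5, -2)*B)*43 = -1296*42*43 = -54432*43 = -2340576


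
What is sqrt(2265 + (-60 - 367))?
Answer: sqrt(1838) ≈ 42.872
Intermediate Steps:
sqrt(2265 + (-60 - 367)) = sqrt(2265 - 427) = sqrt(1838)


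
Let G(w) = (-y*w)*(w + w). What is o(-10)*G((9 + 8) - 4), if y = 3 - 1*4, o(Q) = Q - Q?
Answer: 0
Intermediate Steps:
o(Q) = 0
y = -1 (y = 3 - 4 = -1)
G(w) = 2*w² (G(w) = (-(-1)*w)*(w + w) = w*(2*w) = 2*w²)
o(-10)*G((9 + 8) - 4) = 0*(2*((9 + 8) - 4)²) = 0*(2*(17 - 4)²) = 0*(2*13²) = 0*(2*169) = 0*338 = 0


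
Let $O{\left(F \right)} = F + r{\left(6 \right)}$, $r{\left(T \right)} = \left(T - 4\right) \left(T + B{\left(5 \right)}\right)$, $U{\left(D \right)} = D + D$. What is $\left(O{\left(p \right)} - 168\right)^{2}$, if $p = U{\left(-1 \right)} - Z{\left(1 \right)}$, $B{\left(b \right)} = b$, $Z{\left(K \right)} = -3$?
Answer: $21025$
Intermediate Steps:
$U{\left(D \right)} = 2 D$
$r{\left(T \right)} = \left(-4 + T\right) \left(5 + T\right)$ ($r{\left(T \right)} = \left(T - 4\right) \left(T + 5\right) = \left(-4 + T\right) \left(5 + T\right)$)
$p = 1$ ($p = 2 \left(-1\right) - -3 = -2 + 3 = 1$)
$O{\left(F \right)} = 22 + F$ ($O{\left(F \right)} = F + \left(-20 + 6 + 6^{2}\right) = F + \left(-20 + 6 + 36\right) = F + 22 = 22 + F$)
$\left(O{\left(p \right)} - 168\right)^{2} = \left(\left(22 + 1\right) - 168\right)^{2} = \left(23 - 168\right)^{2} = \left(-145\right)^{2} = 21025$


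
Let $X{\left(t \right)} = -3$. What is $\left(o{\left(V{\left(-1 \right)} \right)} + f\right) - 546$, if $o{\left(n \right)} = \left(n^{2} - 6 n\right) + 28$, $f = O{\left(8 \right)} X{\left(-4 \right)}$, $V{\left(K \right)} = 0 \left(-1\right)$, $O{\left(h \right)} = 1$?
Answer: $-521$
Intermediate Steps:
$V{\left(K \right)} = 0$
$f = -3$ ($f = 1 \left(-3\right) = -3$)
$o{\left(n \right)} = 28 + n^{2} - 6 n$
$\left(o{\left(V{\left(-1 \right)} \right)} + f\right) - 546 = \left(\left(28 + 0^{2} - 0\right) - 3\right) - 546 = \left(\left(28 + 0 + 0\right) - 3\right) - 546 = \left(28 - 3\right) - 546 = 25 - 546 = -521$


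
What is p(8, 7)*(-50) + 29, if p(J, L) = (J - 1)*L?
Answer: -2421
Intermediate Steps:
p(J, L) = L*(-1 + J) (p(J, L) = (-1 + J)*L = L*(-1 + J))
p(8, 7)*(-50) + 29 = (7*(-1 + 8))*(-50) + 29 = (7*7)*(-50) + 29 = 49*(-50) + 29 = -2450 + 29 = -2421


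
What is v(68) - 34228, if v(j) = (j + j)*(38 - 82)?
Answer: -40212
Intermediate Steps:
v(j) = -88*j (v(j) = (2*j)*(-44) = -88*j)
v(68) - 34228 = -88*68 - 34228 = -5984 - 34228 = -40212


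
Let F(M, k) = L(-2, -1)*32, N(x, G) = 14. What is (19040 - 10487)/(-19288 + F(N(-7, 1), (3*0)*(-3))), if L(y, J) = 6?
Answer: -8553/19096 ≈ -0.44790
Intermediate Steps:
F(M, k) = 192 (F(M, k) = 6*32 = 192)
(19040 - 10487)/(-19288 + F(N(-7, 1), (3*0)*(-3))) = (19040 - 10487)/(-19288 + 192) = 8553/(-19096) = 8553*(-1/19096) = -8553/19096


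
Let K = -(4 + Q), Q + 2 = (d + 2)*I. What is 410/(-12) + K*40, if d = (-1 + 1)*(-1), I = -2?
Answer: 275/6 ≈ 45.833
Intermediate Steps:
d = 0 (d = 0*(-1) = 0)
Q = -6 (Q = -2 + (0 + 2)*(-2) = -2 + 2*(-2) = -2 - 4 = -6)
K = 2 (K = -(4 - 6) = -1*(-2) = 2)
410/(-12) + K*40 = 410/(-12) + 2*40 = 410*(-1/12) + 80 = -205/6 + 80 = 275/6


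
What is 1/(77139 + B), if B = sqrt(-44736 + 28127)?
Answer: 77139/5950441930 - I*sqrt(16609)/5950441930 ≈ 1.2964e-5 - 2.1658e-8*I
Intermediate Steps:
B = I*sqrt(16609) (B = sqrt(-16609) = I*sqrt(16609) ≈ 128.88*I)
1/(77139 + B) = 1/(77139 + I*sqrt(16609))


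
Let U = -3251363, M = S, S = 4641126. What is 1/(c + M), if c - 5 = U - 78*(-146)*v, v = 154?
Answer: 1/3143520 ≈ 3.1811e-7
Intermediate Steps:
M = 4641126
c = -1497606 (c = 5 + (-3251363 - 78*(-146)*154) = 5 + (-3251363 - (-11388)*154) = 5 + (-3251363 - 1*(-1753752)) = 5 + (-3251363 + 1753752) = 5 - 1497611 = -1497606)
1/(c + M) = 1/(-1497606 + 4641126) = 1/3143520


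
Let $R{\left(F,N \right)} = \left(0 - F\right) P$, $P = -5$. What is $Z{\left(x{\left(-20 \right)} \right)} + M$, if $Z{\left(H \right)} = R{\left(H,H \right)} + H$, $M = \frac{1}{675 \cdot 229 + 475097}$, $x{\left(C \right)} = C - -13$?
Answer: $- \frac{26446223}{629672} \approx -42.0$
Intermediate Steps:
$R{\left(F,N \right)} = 5 F$ ($R{\left(F,N \right)} = \left(0 - F\right) \left(-5\right) = - F \left(-5\right) = 5 F$)
$x{\left(C \right)} = 13 + C$ ($x{\left(C \right)} = C + 13 = 13 + C$)
$M = \frac{1}{629672}$ ($M = \frac{1}{154575 + 475097} = \frac{1}{629672} \approx 1.5881 \cdot 10^{-6}$)
$Z{\left(H \right)} = 6 H$ ($Z{\left(H \right)} = 5 H + H = 6 H$)
$Z{\left(x{\left(-20 \right)} \right)} + M = 6 \left(13 - 20\right) + \frac{1}{629672} = 6 \left(-7\right) + \frac{1}{629672} = -42 + \frac{1}{629672} = - \frac{26446223}{629672}$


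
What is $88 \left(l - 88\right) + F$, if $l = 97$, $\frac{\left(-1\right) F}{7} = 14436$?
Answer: $-100260$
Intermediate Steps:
$F = -101052$ ($F = \left(-7\right) 14436 = -101052$)
$88 \left(l - 88\right) + F = 88 \left(97 - 88\right) - 101052 = 88 \cdot 9 - 101052 = 792 - 101052 = -100260$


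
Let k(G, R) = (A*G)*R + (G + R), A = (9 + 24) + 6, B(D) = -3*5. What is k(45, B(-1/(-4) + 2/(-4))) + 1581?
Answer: -24714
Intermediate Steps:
B(D) = -15
A = 39 (A = 33 + 6 = 39)
k(G, R) = G + R + 39*G*R (k(G, R) = (39*G)*R + (G + R) = 39*G*R + (G + R) = G + R + 39*G*R)
k(45, B(-1/(-4) + 2/(-4))) + 1581 = (45 - 15 + 39*45*(-15)) + 1581 = (45 - 15 - 26325) + 1581 = -26295 + 1581 = -24714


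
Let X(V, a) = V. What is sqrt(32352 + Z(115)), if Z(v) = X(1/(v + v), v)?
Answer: sqrt(1711421030)/230 ≈ 179.87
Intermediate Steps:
Z(v) = 1/(2*v) (Z(v) = 1/(v + v) = 1/(2*v))
sqrt(32352 + Z(115)) = sqrt(32352 + (1/2)/115) = sqrt(32352 + (1/2)*(1/115)) = sqrt(32352 + 1/230) = sqrt(7440961/230) = sqrt(1711421030)/230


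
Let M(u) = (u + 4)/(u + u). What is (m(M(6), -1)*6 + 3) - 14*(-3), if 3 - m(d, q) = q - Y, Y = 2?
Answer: 81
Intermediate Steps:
M(u) = (4 + u)/(2*u) (M(u) = (4 + u)/((2*u)) = (4 + u)*(1/(2*u)) = (4 + u)/(2*u))
m(d, q) = 5 - q (m(d, q) = 3 - (q - 1*2) = 3 - (q - 2) = 3 - (-2 + q) = 3 + (2 - q) = 5 - q)
(m(M(6), -1)*6 + 3) - 14*(-3) = ((5 - 1*(-1))*6 + 3) - 14*(-3) = ((5 + 1)*6 + 3) + 42 = (6*6 + 3) + 42 = (36 + 3) + 42 = 39 + 42 = 81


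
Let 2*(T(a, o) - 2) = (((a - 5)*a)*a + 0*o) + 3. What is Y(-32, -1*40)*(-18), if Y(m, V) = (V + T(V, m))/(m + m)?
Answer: -648657/64 ≈ -10135.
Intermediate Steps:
T(a, o) = 7/2 + a²*(-5 + a)/2 (T(a, o) = 2 + ((((a - 5)*a)*a + 0*o) + 3)/2 = 2 + ((((-5 + a)*a)*a + 0) + 3)/2 = 2 + (((a*(-5 + a))*a + 0) + 3)/2 = 2 + ((a²*(-5 + a) + 0) + 3)/2 = 2 + (a²*(-5 + a) + 3)/2 = 2 + (3 + a²*(-5 + a))/2 = 2 + (3/2 + a²*(-5 + a)/2) = 7/2 + a²*(-5 + a)/2)
Y(m, V) = (7/2 + V + V³/2 - 5*V²/2)/(2*m) (Y(m, V) = (V + (7/2 + V³/2 - 5*V²/2))/(m + m) = (7/2 + V + V³/2 - 5*V²/2)/((2*m)) = (7/2 + V + V³/2 - 5*V²/2)*(1/(2*m)) = (7/2 + V + V³/2 - 5*V²/2)/(2*m))
Y(-32, -1*40)*(-18) = ((¼)*(7 + (-1*40)³ - 5*(-1*40)² + 2*(-1*40))/(-32))*(-18) = ((¼)*(-1/32)*(7 + (-40)³ - 5*(-40)² + 2*(-40)))*(-18) = ((¼)*(-1/32)*(7 - 64000 - 5*1600 - 80))*(-18) = ((¼)*(-1/32)*(7 - 64000 - 8000 - 80))*(-18) = ((¼)*(-1/32)*(-72073))*(-18) = (72073/128)*(-18) = -648657/64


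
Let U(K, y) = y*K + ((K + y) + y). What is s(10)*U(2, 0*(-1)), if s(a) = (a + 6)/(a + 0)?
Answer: 16/5 ≈ 3.2000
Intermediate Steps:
s(a) = (6 + a)/a
U(K, y) = K + 2*y + K*y (U(K, y) = K*y + (K + 2*y) = K + 2*y + K*y)
s(10)*U(2, 0*(-1)) = ((6 + 10)/10)*(2 + 2*(0*(-1)) + 2*(0*(-1))) = ((⅒)*16)*(2 + 2*0 + 2*0) = 8*(2 + 0 + 0)/5 = (8/5)*2 = 16/5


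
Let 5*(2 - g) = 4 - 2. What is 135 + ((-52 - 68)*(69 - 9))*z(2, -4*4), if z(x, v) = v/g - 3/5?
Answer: 76455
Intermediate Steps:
g = 8/5 (g = 2 - (4 - 2)/5 = 2 - 1/5*2 = 2 - 2/5 = 8/5 ≈ 1.6000)
z(x, v) = -3/5 + 5*v/8 (z(x, v) = v/(8/5) - 3/5 = v*(5/8) - 3*1/5 = 5*v/8 - 3/5 = -3/5 + 5*v/8)
135 + ((-52 - 68)*(69 - 9))*z(2, -4*4) = 135 + ((-52 - 68)*(69 - 9))*(-3/5 + 5*(-4*4)/8) = 135 + (-120*60)*(-3/5 + (5/8)*(-16)) = 135 - 7200*(-3/5 - 10) = 135 - 7200*(-53/5) = 135 + 76320 = 76455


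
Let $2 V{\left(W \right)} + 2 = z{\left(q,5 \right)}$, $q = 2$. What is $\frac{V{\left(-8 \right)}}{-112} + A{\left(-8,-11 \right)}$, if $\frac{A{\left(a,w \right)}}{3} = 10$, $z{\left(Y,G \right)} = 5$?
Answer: $\frac{6717}{224} \approx 29.987$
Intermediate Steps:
$V{\left(W \right)} = \frac{3}{2}$ ($V{\left(W \right)} = -1 + \frac{1}{2} \cdot 5 = -1 + \frac{5}{2} = \frac{3}{2}$)
$A{\left(a,w \right)} = 30$ ($A{\left(a,w \right)} = 3 \cdot 10 = 30$)
$\frac{V{\left(-8 \right)}}{-112} + A{\left(-8,-11 \right)} = \frac{3}{2 \left(-112\right)} + 30 = \frac{3}{2} \left(- \frac{1}{112}\right) + 30 = - \frac{3}{224} + 30 = \frac{6717}{224}$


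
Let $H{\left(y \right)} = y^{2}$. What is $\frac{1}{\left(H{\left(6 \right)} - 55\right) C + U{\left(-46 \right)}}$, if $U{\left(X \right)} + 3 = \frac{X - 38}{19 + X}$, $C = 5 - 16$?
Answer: $\frac{9}{1882} \approx 0.0047821$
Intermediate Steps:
$C = -11$ ($C = 5 - 16 = -11$)
$U{\left(X \right)} = -3 + \frac{-38 + X}{19 + X}$ ($U{\left(X \right)} = -3 + \frac{X - 38}{19 + X} = -3 + \frac{-38 + X}{19 + X}$)
$\frac{1}{\left(H{\left(6 \right)} - 55\right) C + U{\left(-46 \right)}} = \frac{1}{\left(6^{2} - 55\right) \left(-11\right) + \frac{-95 - -92}{19 - 46}} = \frac{1}{\left(36 - 55\right) \left(-11\right) + \frac{-95 + 92}{-27}} = \frac{1}{\left(-19\right) \left(-11\right) - - \frac{1}{9}} = \frac{1}{209 + \frac{1}{9}} = \frac{1}{\frac{1882}{9}} = \frac{9}{1882}$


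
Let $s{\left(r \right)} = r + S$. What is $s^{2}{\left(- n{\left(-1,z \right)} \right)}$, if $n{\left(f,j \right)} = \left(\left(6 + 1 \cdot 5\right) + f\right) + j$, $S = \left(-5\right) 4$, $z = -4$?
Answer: $676$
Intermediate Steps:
$S = -20$
$n{\left(f,j \right)} = 11 + f + j$ ($n{\left(f,j \right)} = \left(\left(6 + 5\right) + f\right) + j = \left(11 + f\right) + j = 11 + f + j$)
$s{\left(r \right)} = -20 + r$ ($s{\left(r \right)} = r - 20 = -20 + r$)
$s^{2}{\left(- n{\left(-1,z \right)} \right)} = \left(-20 - \left(11 - 1 - 4\right)\right)^{2} = \left(-20 - 6\right)^{2} = \left(-26\right)^{2} = 676$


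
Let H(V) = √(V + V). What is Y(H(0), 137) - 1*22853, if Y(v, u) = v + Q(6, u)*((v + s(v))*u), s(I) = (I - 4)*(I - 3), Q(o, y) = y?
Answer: 202375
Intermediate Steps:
H(V) = √2*√V (H(V) = √(2*V) = √2*√V)
s(I) = (-4 + I)*(-3 + I)
Y(v, u) = v + u²*(12 + v² - 6*v) (Y(v, u) = v + u*((v + (12 + v² - 7*v))*u) = v + u*((12 + v² - 6*v)*u) = v + u*(u*(12 + v² - 6*v)) = v + u²*(12 + v² - 6*v))
Y(H(0), 137) - 1*22853 = (√2*√0 + (√2*√0)*137² + 137²*(12 + (√2*√0)² - 7*√2*√0)) - 1*22853 = (√2*0 + (√2*0)*18769 + 18769*(12 + (√2*0)² - 7*√2*0)) - 22853 = (0 + 0*18769 + 18769*(12 + 0² - 7*0)) - 22853 = (0 + 0 + 18769*(12 + 0 + 0)) - 22853 = (0 + 0 + 18769*12) - 22853 = (0 + 0 + 225228) - 22853 = 225228 - 22853 = 202375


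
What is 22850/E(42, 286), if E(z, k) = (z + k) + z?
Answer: 2285/37 ≈ 61.757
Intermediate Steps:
E(z, k) = k + 2*z (E(z, k) = (k + z) + z = k + 2*z)
22850/E(42, 286) = 22850/(286 + 2*42) = 22850/(286 + 84) = 22850/370 = 22850*(1/370) = 2285/37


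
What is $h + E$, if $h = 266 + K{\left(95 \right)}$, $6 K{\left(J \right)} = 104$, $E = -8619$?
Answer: $- \frac{25007}{3} \approx -8335.7$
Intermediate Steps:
$K{\left(J \right)} = \frac{52}{3}$ ($K{\left(J \right)} = \frac{1}{6} \cdot 104 = \frac{52}{3}$)
$h = \frac{850}{3}$ ($h = 266 + \frac{52}{3} = \frac{850}{3} \approx 283.33$)
$h + E = \frac{850}{3} - 8619 = - \frac{25007}{3}$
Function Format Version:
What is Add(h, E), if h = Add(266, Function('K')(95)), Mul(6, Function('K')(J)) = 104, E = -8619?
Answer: Rational(-25007, 3) ≈ -8335.7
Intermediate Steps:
Function('K')(J) = Rational(52, 3) (Function('K')(J) = Mul(Rational(1, 6), 104) = Rational(52, 3))
h = Rational(850, 3) (h = Add(266, Rational(52, 3)) = Rational(850, 3) ≈ 283.33)
Add(h, E) = Add(Rational(850, 3), -8619) = Rational(-25007, 3)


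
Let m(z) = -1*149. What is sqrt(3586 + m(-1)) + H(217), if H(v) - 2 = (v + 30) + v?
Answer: 466 + sqrt(3437) ≈ 524.63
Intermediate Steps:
H(v) = 32 + 2*v (H(v) = 2 + ((v + 30) + v) = 2 + ((30 + v) + v) = 2 + (30 + 2*v) = 32 + 2*v)
m(z) = -149
sqrt(3586 + m(-1)) + H(217) = sqrt(3586 - 149) + (32 + 2*217) = sqrt(3437) + (32 + 434) = sqrt(3437) + 466 = 466 + sqrt(3437)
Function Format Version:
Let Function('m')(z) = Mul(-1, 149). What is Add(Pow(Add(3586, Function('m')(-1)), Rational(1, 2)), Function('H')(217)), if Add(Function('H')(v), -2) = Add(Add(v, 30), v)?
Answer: Add(466, Pow(3437, Rational(1, 2))) ≈ 524.63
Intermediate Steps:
Function('H')(v) = Add(32, Mul(2, v)) (Function('H')(v) = Add(2, Add(Add(v, 30), v)) = Add(2, Add(Add(30, v), v)) = Add(2, Add(30, Mul(2, v))) = Add(32, Mul(2, v)))
Function('m')(z) = -149
Add(Pow(Add(3586, Function('m')(-1)), Rational(1, 2)), Function('H')(217)) = Add(Pow(Add(3586, -149), Rational(1, 2)), Add(32, Mul(2, 217))) = Add(Pow(3437, Rational(1, 2)), Add(32, 434)) = Add(Pow(3437, Rational(1, 2)), 466) = Add(466, Pow(3437, Rational(1, 2)))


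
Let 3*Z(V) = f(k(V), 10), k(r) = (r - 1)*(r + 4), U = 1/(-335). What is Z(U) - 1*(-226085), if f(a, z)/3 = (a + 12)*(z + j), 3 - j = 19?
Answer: 25367008349/112225 ≈ 2.2604e+5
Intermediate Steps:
j = -16 (j = 3 - 1*19 = 3 - 19 = -16)
U = -1/335 ≈ -0.0029851
k(r) = (-1 + r)*(4 + r)
f(a, z) = 3*(-16 + z)*(12 + a) (f(a, z) = 3*((a + 12)*(z - 16)) = 3*((12 + a)*(-16 + z)) = 3*((-16 + z)*(12 + a)) = 3*(-16 + z)*(12 + a))
Z(V) = -48 - 18*V - 6*V² (Z(V) = (-576 - 48*(-4 + V² + 3*V) + 36*10 + 3*(-4 + V² + 3*V)*10)/3 = (-576 + (192 - 144*V - 48*V²) + 360 + (-120 + 30*V² + 90*V))/3 = (-144 - 54*V - 18*V²)/3 = -48 - 18*V - 6*V²)
Z(U) - 1*(-226085) = (-48 - 18*(-1/335) - 6*(-1/335)²) - 1*(-226085) = (-48 + 18/335 - 6*1/112225) + 226085 = (-48 + 18/335 - 6/112225) + 226085 = -5380776/112225 + 226085 = 25367008349/112225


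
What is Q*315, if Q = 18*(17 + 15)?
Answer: 181440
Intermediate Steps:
Q = 576 (Q = 18*32 = 576)
Q*315 = 576*315 = 181440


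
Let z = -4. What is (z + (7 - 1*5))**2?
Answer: 4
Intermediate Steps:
(z + (7 - 1*5))**2 = (-4 + (7 - 1*5))**2 = (-4 + (7 - 5))**2 = (-4 + 2)**2 = (-2)**2 = 4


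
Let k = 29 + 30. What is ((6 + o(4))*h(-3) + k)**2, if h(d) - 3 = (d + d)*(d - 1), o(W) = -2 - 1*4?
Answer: 3481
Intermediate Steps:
o(W) = -6 (o(W) = -2 - 4 = -6)
h(d) = 3 + 2*d*(-1 + d) (h(d) = 3 + (d + d)*(d - 1) = 3 + (2*d)*(-1 + d) = 3 + 2*d*(-1 + d))
k = 59
((6 + o(4))*h(-3) + k)**2 = ((6 - 6)*(3 - 2*(-3) + 2*(-3)**2) + 59)**2 = (0*(3 + 6 + 2*9) + 59)**2 = (0*(3 + 6 + 18) + 59)**2 = (0*27 + 59)**2 = (0 + 59)**2 = 59**2 = 3481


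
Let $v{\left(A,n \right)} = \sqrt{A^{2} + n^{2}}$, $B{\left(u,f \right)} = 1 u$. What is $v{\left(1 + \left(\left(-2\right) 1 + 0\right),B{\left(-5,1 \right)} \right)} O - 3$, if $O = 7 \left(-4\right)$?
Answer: $-3 - 28 \sqrt{26} \approx -145.77$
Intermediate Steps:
$B{\left(u,f \right)} = u$
$O = -28$
$v{\left(1 + \left(\left(-2\right) 1 + 0\right),B{\left(-5,1 \right)} \right)} O - 3 = \sqrt{\left(1 + \left(\left(-2\right) 1 + 0\right)\right)^{2} + \left(-5\right)^{2}} \left(-28\right) - 3 = \sqrt{\left(1 + \left(-2 + 0\right)\right)^{2} + 25} \left(-28\right) - 3 = \sqrt{\left(1 - 2\right)^{2} + 25} \left(-28\right) - 3 = \sqrt{\left(-1\right)^{2} + 25} \left(-28\right) - 3 = \sqrt{1 + 25} \left(-28\right) - 3 = \sqrt{26} \left(-28\right) - 3 = - 28 \sqrt{26} - 3 = -3 - 28 \sqrt{26}$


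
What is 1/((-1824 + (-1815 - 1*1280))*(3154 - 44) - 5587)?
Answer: -1/15303677 ≈ -6.5344e-8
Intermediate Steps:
1/((-1824 + (-1815 - 1*1280))*(3154 - 44) - 5587) = 1/((-1824 + (-1815 - 1280))*3110 - 5587) = 1/((-1824 - 3095)*3110 - 5587) = 1/(-4919*3110 - 5587) = 1/(-15298090 - 5587) = 1/(-15303677) = -1/15303677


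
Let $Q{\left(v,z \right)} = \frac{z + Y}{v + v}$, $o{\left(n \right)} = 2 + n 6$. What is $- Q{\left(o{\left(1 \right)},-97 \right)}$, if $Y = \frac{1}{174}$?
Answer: $\frac{16877}{2784} \approx 6.0621$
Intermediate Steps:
$Y = \frac{1}{174} \approx 0.0057471$
$o{\left(n \right)} = 2 + 6 n$
$Q{\left(v,z \right)} = \frac{\frac{1}{174} + z}{2 v}$ ($Q{\left(v,z \right)} = \frac{z + \frac{1}{174}}{v + v} = \frac{\frac{1}{174} + z}{2 v}$)
$- Q{\left(o{\left(1 \right)},-97 \right)} = - \frac{1 + 174 \left(-97\right)}{348 \left(2 + 6 \cdot 1\right)} = - \frac{1 - 16878}{348 \left(2 + 6\right)} = - \frac{-16877}{348 \cdot 8} = \left(-1\right) \left(- \frac{16877}{2784}\right) = \frac{16877}{2784}$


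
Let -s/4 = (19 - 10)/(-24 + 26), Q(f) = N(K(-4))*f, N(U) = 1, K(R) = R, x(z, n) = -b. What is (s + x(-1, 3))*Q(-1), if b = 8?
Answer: 26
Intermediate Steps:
x(z, n) = -8 (x(z, n) = -1*8 = -8)
Q(f) = f (Q(f) = 1*f = f)
s = -18 (s = -4*(19 - 10)/(-24 + 26) = -36/2 = -4*9/2 = -18)
(s + x(-1, 3))*Q(-1) = (-18 - 8)*(-1) = -26*(-1) = 26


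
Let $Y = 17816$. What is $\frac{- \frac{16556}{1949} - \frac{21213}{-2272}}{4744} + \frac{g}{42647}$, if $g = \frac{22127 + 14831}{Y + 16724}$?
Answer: $\frac{1567289329588789}{7735985990367543040} \approx 0.0002026$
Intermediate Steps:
$g = \frac{18479}{17270}$ ($g = \frac{22127 + 14831}{17816 + 16724} = \frac{36958}{34540} = 36958 \cdot \frac{1}{34540} = \frac{18479}{17270} \approx 1.07$)
$\frac{- \frac{16556}{1949} - \frac{21213}{-2272}}{4744} + \frac{g}{42647} = \frac{- \frac{16556}{1949} - \frac{21213}{-2272}}{4744} + \frac{18479}{17270 \cdot 42647} = \left(\left(-16556\right) \frac{1}{1949} - - \frac{21213}{2272}\right) \frac{1}{4744} + \frac{18479}{17270} \cdot \frac{1}{42647} = \left(- \frac{16556}{1949} + \frac{21213}{2272}\right) \frac{1}{4744} + \frac{18479}{736513690} = \frac{3728905}{4428128} \cdot \frac{1}{4744} + \frac{18479}{736513690} = \frac{3728905}{21007039232} + \frac{18479}{736513690} = \frac{1567289329588789}{7735985990367543040}$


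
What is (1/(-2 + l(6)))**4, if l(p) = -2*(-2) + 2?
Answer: 1/256 ≈ 0.0039063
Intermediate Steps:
l(p) = 6 (l(p) = 4 + 2 = 6)
(1/(-2 + l(6)))**4 = (1/(-2 + 6))**4 = (1/4)**4 = 1/256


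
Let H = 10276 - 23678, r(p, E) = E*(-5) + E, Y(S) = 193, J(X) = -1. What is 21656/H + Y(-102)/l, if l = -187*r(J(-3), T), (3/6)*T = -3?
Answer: -49889357/30074088 ≈ -1.6589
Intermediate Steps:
T = -6 (T = 2*(-3) = -6)
r(p, E) = -4*E (r(p, E) = -5*E + E = -4*E)
l = -4488 (l = -(-748)*(-6) = -187*24 = -4488)
H = -13402
21656/H + Y(-102)/l = 21656/(-13402) + 193/(-4488) = 21656*(-1/13402) + 193*(-1/4488) = -10828/6701 - 193/4488 = -49889357/30074088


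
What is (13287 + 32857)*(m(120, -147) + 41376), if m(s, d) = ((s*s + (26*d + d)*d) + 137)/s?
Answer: 6417592160/3 ≈ 2.1392e+9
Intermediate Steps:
m(s, d) = (137 + s² + 27*d²)/s (m(s, d) = ((s² + (27*d)*d) + 137)/s = ((s² + 27*d²) + 137)/s = (137 + s² + 27*d²)/s)
(13287 + 32857)*(m(120, -147) + 41376) = (13287 + 32857)*((137 + 120² + 27*(-147)²)/120 + 41376) = 46144*((137 + 14400 + 27*21609)/120 + 41376) = 46144*((137 + 14400 + 583443)/120 + 41376) = 46144*((1/120)*597980 + 41376) = 46144*(29899/6 + 41376) = 46144*(278155/6) = 6417592160/3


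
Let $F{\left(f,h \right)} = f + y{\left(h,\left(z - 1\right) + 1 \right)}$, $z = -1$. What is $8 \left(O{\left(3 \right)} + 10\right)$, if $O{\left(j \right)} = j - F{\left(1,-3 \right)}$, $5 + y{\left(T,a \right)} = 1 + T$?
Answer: $152$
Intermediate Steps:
$y{\left(T,a \right)} = -4 + T$ ($y{\left(T,a \right)} = -5 + \left(1 + T\right) = -4 + T$)
$F{\left(f,h \right)} = -4 + f + h$ ($F{\left(f,h \right)} = f + \left(-4 + h\right) = -4 + f + h$)
$O{\left(j \right)} = 6 + j$ ($O{\left(j \right)} = j - \left(-4 + 1 - 3\right) = j - -6 = j + 6 = 6 + j$)
$8 \left(O{\left(3 \right)} + 10\right) = 8 \left(\left(6 + 3\right) + 10\right) = 8 \left(9 + 10\right) = 8 \cdot 19 = 152$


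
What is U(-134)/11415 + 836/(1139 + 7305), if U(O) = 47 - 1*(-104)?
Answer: 2704496/24097065 ≈ 0.11223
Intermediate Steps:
U(O) = 151 (U(O) = 47 + 104 = 151)
U(-134)/11415 + 836/(1139 + 7305) = 151/11415 + 836/(1139 + 7305) = 151*(1/11415) + 836/8444 = 151/11415 + 836*(1/8444) = 151/11415 + 209/2111 = 2704496/24097065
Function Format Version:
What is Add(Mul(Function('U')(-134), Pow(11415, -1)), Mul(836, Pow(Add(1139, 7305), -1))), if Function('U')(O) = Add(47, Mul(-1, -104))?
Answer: Rational(2704496, 24097065) ≈ 0.11223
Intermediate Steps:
Function('U')(O) = 151 (Function('U')(O) = Add(47, 104) = 151)
Add(Mul(Function('U')(-134), Pow(11415, -1)), Mul(836, Pow(Add(1139, 7305), -1))) = Add(Mul(151, Pow(11415, -1)), Mul(836, Pow(Add(1139, 7305), -1))) = Add(Mul(151, Rational(1, 11415)), Mul(836, Pow(8444, -1))) = Add(Rational(151, 11415), Mul(836, Rational(1, 8444))) = Add(Rational(151, 11415), Rational(209, 2111)) = Rational(2704496, 24097065)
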